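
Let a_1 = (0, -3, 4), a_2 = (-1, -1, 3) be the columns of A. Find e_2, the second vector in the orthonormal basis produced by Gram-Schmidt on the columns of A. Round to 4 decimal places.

e_1 = a_1/‖a_1‖ = (0, -3, 4)/5.0000 = (0.0000, -0.6000, 0.8000).
r_{12} = e_1·a_2 = 3.0000.
u_2 = a_2 − 3.0000·e_1 = (-1.0000, 0.8000, 0.6000).
‖u_2‖ = 1.4142, so e_2 = (-0.7071, 0.5657, 0.4243).

e_2 = (-0.7071, 0.5657, 0.4243)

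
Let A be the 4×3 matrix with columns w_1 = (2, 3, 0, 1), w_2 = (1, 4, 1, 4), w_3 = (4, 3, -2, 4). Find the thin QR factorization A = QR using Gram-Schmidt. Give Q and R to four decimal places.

w_1 = (2, 3, 0, 1); ‖w_1‖ = 3.7417, so q_1 = (0.5345, 0.8018, 0.0000, 0.2673).
q_1·w_2 = 0.5345·1 + 0.8018·4 + 0.0000·1 + 0.2673·4 = 4.8107.
u_2 = w_2 − 4.8107·q_1 = (-1.5714, 0.1429, 1.0000, 2.7143).
‖u_2‖ = 3.2950, so q_2 = (-0.4769, 0.0434, 0.3035, 0.8238).
q_1·w_3 = 0.5345·4 + 0.8018·3 + 0.0000·(-2) + 0.2673·4 = 5.6125; q_2·w_3 = (-0.4769)·4 + 0.0434·3 + 0.3035·(-2) + 0.8238·4 = 0.9105.
u_3 = w_3 − 5.6125·q_1 − 0.9105·q_2 = (1.4342, -1.5395, -2.2763, 1.7500).
‖u_3‖ = 3.5596, so q_3 = (0.4029, -0.4325, -0.6395, 0.4916).

Q = [[0.5345, -0.4769, 0.4029], [0.8018, 0.0434, -0.4325], [0.0000, 0.3035, -0.6395], [0.2673, 0.8238, 0.4916]], R = [[3.7417, 4.8107, 5.6125], [0.0000, 3.2950, 0.9105], [0.0000, 0.0000, 3.5596]]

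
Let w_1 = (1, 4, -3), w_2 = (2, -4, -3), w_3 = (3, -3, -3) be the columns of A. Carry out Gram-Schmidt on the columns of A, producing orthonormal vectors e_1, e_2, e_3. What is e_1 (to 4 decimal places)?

e_1 = w_1/‖w_1‖ = (1, 4, -3)/5.0990 = (0.1961, 0.7845, -0.5883).

e_1 = (0.1961, 0.7845, -0.5883)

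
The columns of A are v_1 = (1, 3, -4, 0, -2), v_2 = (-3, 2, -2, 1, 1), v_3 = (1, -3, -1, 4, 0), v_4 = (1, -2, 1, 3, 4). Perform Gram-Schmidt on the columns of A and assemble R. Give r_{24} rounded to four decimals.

e_1 = v_1/‖v_1‖ = (1, 3, -4, 0, -2)/5.4772 = (0.1826, 0.5477, -0.7303, 0.0000, -0.3651).
r_{12} = e_1·v_2 = 1.6432.
u_2 = v_2 − 1.6432·e_1 = (-3.3000, 1.1000, -0.8000, 1.0000, 1.6000).
‖u_2‖ = 4.0373, so e_2 = (-0.8174, 0.2725, -0.1982, 0.2477, 0.3963).
r_{24} = e_2·v_4 = 0.7678.

r_{24} = 0.7678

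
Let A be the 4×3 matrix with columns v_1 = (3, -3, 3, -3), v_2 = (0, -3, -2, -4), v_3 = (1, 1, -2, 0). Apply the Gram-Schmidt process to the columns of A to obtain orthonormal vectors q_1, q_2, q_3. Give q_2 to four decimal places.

q_2 = (-0.2621, -0.3669, -0.6814, -0.5766)

v_1 = (3, -3, 3, -3); ‖v_1‖ = 6.0000, so q_1 = (0.5000, -0.5000, 0.5000, -0.5000).
q_1·v_2 = 0.5000·0 + (-0.5000)·(-3) + 0.5000·(-2) + (-0.5000)·(-4) = 2.5000.
u_2 = v_2 − 2.5000·q_1 = (-1.2500, -1.7500, -3.2500, -2.7500).
‖u_2‖ = 4.7697, so q_2 = (-0.2621, -0.3669, -0.6814, -0.5766).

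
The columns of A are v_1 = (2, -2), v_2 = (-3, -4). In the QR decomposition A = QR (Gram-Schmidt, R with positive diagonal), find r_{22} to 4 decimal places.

r_{22} = 4.9497

v_1 = (2, -2); ‖v_1‖ = 2.8284, so q_1 = (0.7071, -0.7071).
q_1·v_2 = 0.7071·(-3) + (-0.7071)·(-4) = 0.7071.
u_2 = v_2 − 0.7071·q_1 = (-3.5000, -3.5000).
r_{22} = ‖u_2‖ = 4.9497.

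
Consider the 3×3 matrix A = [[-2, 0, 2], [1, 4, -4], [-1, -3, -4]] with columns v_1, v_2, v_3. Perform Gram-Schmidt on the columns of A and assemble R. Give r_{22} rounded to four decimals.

r_{22} = 4.1028

v_1 = (-2, 1, -1); ‖v_1‖ = 2.4495, so q_1 = (-0.8165, 0.4082, -0.4082).
q_1·v_2 = (-0.8165)·0 + 0.4082·4 + (-0.4082)·(-3) = 2.8577.
u_2 = v_2 − 2.8577·q_1 = (2.3333, 2.8333, -1.8333).
r_{22} = ‖u_2‖ = 4.1028.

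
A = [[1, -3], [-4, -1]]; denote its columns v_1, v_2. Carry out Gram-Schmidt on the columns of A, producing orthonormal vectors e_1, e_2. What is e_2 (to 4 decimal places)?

e_2 = (-0.9701, -0.2425)

v_1 = (1, -4); ‖v_1‖ = 4.1231, so e_1 = (0.2425, -0.9701).
e_1·v_2 = 0.2425·(-3) + (-0.9701)·(-1) = 0.2425.
u_2 = v_2 − 0.2425·e_1 = (-3.0588, -0.7647).
‖u_2‖ = 3.1530, so e_2 = (-0.9701, -0.2425).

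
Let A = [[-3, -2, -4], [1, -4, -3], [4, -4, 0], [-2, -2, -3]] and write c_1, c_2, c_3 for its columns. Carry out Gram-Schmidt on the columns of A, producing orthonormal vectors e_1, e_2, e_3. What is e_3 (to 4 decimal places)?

e_3 = (0.0674, -0.7416, 0.4719, 0.4719)

c_1 = (-3, 1, 4, -2); ‖c_1‖ = 5.4772, so e_1 = (-0.5477, 0.1826, 0.7303, -0.3651).
e_1·c_2 = (-0.5477)·(-2) + 0.1826·(-4) + 0.7303·(-4) + (-0.3651)·(-2) = -1.8257.
u_2 = c_2 + 1.8257·e_1 = (-3.0000, -3.6667, -2.6667, -2.6667).
‖u_2‖ = 6.0553, so e_2 = (-0.4954, -0.6055, -0.4404, -0.4404).
e_1·c_3 = (-0.5477)·(-4) + 0.1826·(-3) + 0.7303·0 + (-0.3651)·(-3) = 2.7386; e_2·c_3 = (-0.4954)·(-4) + (-0.6055)·(-3) + (-0.4404)·0 + (-0.4404)·(-3) = 5.1195.
u_3 = c_3 − 2.7386·e_1 − 5.1195·e_2 = (0.0364, -0.4000, 0.2545, 0.2545).
‖u_3‖ = 0.5394, so e_3 = (0.0674, -0.7416, 0.4719, 0.4719).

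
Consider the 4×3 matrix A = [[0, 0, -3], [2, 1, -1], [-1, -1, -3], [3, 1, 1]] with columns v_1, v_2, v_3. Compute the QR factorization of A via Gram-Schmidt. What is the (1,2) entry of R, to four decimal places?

r_{12} = 1.6036

q_1 = v_1/‖v_1‖ = (0, 2, -1, 3)/3.7417 = (0.0000, 0.5345, -0.2673, 0.8018).
r_{12} = q_1·v_2 = 1.6036.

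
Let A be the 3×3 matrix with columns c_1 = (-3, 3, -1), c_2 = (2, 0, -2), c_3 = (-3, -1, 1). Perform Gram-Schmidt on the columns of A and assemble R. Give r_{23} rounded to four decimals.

r_{23} = -2.5967

c_1 = (-3, 3, -1); ‖c_1‖ = 4.3589, so q_1 = (-0.6882, 0.6882, -0.2294).
q_1·c_2 = (-0.6882)·2 + 0.6882·0 + (-0.2294)·(-2) = -0.9177.
u_2 = c_2 + 0.9177·q_1 = (1.3684, 0.6316, -2.2105).
‖u_2‖ = 2.6754, so q_2 = (0.5115, 0.2361, -0.8262).
r_{23} = q_2·c_3 = -2.5967.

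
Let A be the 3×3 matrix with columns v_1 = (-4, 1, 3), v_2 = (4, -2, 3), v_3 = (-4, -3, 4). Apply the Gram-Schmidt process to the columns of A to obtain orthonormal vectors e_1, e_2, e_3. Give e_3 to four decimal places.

e_3 = (-0.3469, -0.9251, -0.1542)

e_1 = v_1/‖v_1‖ = (-4, 1, 3)/5.0990 = (-0.7845, 0.1961, 0.5883).
r_{12} = e_1·v_2 = -1.7650.
u_2 = v_2 + 1.7650·e_1 = (2.6154, -1.6538, 4.0385).
‖u_2‖ = 5.0877, so e_2 = (0.5141, -0.3251, 0.7938).
r_{13} = e_1·v_3 = 4.9029; r_{23} = e_2·v_3 = 2.0940.
u_3 = v_3 − 4.9029·e_1 − 2.0940·e_2 = (-1.2303, -3.2808, -0.5468).
‖u_3‖ = 3.5463, so e_3 = (-0.3469, -0.9251, -0.1542).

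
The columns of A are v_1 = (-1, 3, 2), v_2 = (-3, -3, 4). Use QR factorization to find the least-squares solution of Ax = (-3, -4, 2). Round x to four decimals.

x = (-0.4831, 0.8814)

v_1 = (-1, 3, 2); ‖v_1‖ = 3.7417, so e_1 = (-0.2673, 0.8018, 0.5345).
e_1·v_2 = (-0.2673)·(-3) + 0.8018·(-3) + 0.5345·4 = 0.5345.
u_2 = v_2 − 0.5345·e_1 = (-2.8571, -3.4286, 3.7143).
‖u_2‖ = 5.8064, so e_2 = (-0.4921, -0.5905, 0.6397).
Qᵀb = (-1.3363, 5.1175).
Back-substitute: x_2 = 5.1175/5.8064 = 0.8814.
x_1 = (-1.3363 − 0.5345·0.8814)/3.7417 = -0.4831.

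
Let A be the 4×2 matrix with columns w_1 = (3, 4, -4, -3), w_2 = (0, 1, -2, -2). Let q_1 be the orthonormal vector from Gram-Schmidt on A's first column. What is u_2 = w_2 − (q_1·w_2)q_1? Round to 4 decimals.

w_1 = (3, 4, -4, -3); ‖w_1‖ = 7.0711, so q_1 = (0.4243, 0.5657, -0.5657, -0.4243).
q_1·w_2 = 0.4243·0 + 0.5657·1 + (-0.5657)·(-2) + (-0.4243)·(-2) = 2.5456.
u_2 = w_2 − 2.5456·q_1 = (-1.0800, -0.4400, -0.5600, -0.9200).

u_2 = (-1.0800, -0.4400, -0.5600, -0.9200)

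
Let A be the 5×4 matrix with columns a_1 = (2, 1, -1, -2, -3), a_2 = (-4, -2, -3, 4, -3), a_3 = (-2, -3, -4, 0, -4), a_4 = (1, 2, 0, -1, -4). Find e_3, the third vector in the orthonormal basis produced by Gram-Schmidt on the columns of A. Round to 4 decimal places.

e_3 = (-0.1040, -0.7291, -0.3140, -0.5732, 0.1744)

a_1 = (2, 1, -1, -2, -3); ‖a_1‖ = 4.3589, so e_1 = (0.4588, 0.2294, -0.2294, -0.4588, -0.6882).
e_1·a_2 = 0.4588·(-4) + 0.2294·(-2) + (-0.2294)·(-3) + (-0.4588)·4 + (-0.6882)·(-3) = -1.3765.
u_2 = a_2 + 1.3765·e_1 = (-3.3684, -1.6842, -3.3158, 3.3684, -3.9474).
‖u_2‖ = 7.2184, so e_2 = (-0.4666, -0.2333, -0.4594, 0.4666, -0.5468).
e_1·a_3 = 0.4588·(-2) + 0.2294·(-3) + (-0.2294)·(-4) + (-0.4588)·0 + (-0.6882)·(-4) = 2.0647; e_2·a_3 = (-0.4666)·(-2) + (-0.2333)·(-3) + (-0.4594)·(-4) + 0.4666·0 + (-0.5468)·(-4) = 5.6581.
u_3 = a_3 − 2.0647·e_1 − 5.6581·e_2 = (-0.3071, -2.1535, -0.9273, -1.6929, 0.5152).
‖u_3‖ = 2.9535, so e_3 = (-0.1040, -0.7291, -0.3140, -0.5732, 0.1744).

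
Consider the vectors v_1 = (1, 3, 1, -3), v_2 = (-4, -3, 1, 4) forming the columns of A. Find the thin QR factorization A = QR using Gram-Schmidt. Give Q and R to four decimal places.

v_1 = (1, 3, 1, -3); ‖v_1‖ = 4.4721, so q_1 = (0.2236, 0.6708, 0.2236, -0.6708).
q_1·v_2 = 0.2236·(-4) + 0.6708·(-3) + 0.2236·1 + (-0.6708)·4 = -5.3666.
u_2 = v_2 + 5.3666·q_1 = (-2.8000, 0.6000, 2.2000, 0.4000).
‖u_2‖ = 3.6332, so q_2 = (-0.7707, 0.1651, 0.6055, 0.1101).

Q = [[0.2236, -0.7707], [0.6708, 0.1651], [0.2236, 0.6055], [-0.6708, 0.1101]], R = [[4.4721, -5.3666], [0.0000, 3.6332]]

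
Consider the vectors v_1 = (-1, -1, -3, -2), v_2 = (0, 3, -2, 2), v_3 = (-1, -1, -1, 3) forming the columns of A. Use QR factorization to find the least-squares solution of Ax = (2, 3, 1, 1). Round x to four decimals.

x = (-0.6613, 0.6613, -0.5806)

q_1 = v_1/‖v_1‖ = (-1, -1, -3, -2)/3.8730 = (-0.2582, -0.2582, -0.7746, -0.5164).
r_{12} = q_1·v_2 = -0.2582.
u_2 = v_2 + 0.2582·q_1 = (-0.0667, 2.9333, -2.2000, 1.8667).
‖u_2‖ = 4.1150, so q_2 = (-0.0162, 0.7128, -0.5346, 0.4536).
r_{13} = q_1·v_3 = -0.2582; r_{23} = q_2·v_3 = 1.1989.
u_3 = v_3 + 0.2582·q_1 − 1.1989·q_2 = (-1.0472, -1.9213, -0.5591, 2.3228).
‖u_3‖ = 3.2398, so q_3 = (-0.3232, -0.5930, -0.1726, 0.7170).
Qᵀb = (-2.5820, 2.0251, -1.8812).
Back-substitute: x_3 = -1.8812/3.2398 = -0.5806.
x_2 = (2.0251 − 1.1989·(-0.5806))/4.1150 = 0.6613.
x_1 = (-2.5820 + 0.2582·0.6613 + 0.2582·(-0.5806))/3.8730 = -0.6613.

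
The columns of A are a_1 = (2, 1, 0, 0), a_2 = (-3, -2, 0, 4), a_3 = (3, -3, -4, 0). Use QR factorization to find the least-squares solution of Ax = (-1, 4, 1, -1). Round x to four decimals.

x = (0.3025, -0.2901, -0.6111)

a_1 = (2, 1, 0, 0); ‖a_1‖ = 2.2361, so e_1 = (0.8944, 0.4472, 0.0000, 0.0000).
e_1·a_2 = 0.8944·(-3) + 0.4472·(-2) + 0.0000·0 + 0.0000·4 = -3.5777.
u_2 = a_2 + 3.5777·e_1 = (0.2000, -0.4000, 0.0000, 4.0000).
‖u_2‖ = 4.0249, so e_2 = (0.0497, -0.0994, 0.0000, 0.9938).
e_1·a_3 = 0.8944·3 + 0.4472·(-3) + 0.0000·(-4) + 0.0000·0 = 1.3416; e_2·a_3 = 0.0497·3 + (-0.0994)·(-3) + 0.0000·(-4) + 0.9938·0 = 0.4472.
u_3 = a_3 − 1.3416·e_1 − 0.4472·e_2 = (1.7778, -3.5556, -4.0000, -0.4444).
‖u_3‖ = 5.6569, so e_3 = (0.3143, -0.6285, -0.7071, -0.0786).
Qᵀb = (0.8944, -1.4410, -3.4570).
Back-substitute: x_3 = -3.4570/5.6569 = -0.6111.
x_2 = (-1.4410 − 0.4472·(-0.6111))/4.0249 = -0.2901.
x_1 = (0.8944 + 3.5777·(-0.2901) − 1.3416·(-0.6111))/2.2361 = 0.3025.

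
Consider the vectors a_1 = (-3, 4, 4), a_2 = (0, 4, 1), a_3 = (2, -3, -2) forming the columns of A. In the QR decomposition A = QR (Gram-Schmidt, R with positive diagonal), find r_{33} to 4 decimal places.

r_{33} = 0.5222

a_1 = (-3, 4, 4); ‖a_1‖ = 6.4031, so e_1 = (-0.4685, 0.6247, 0.6247).
e_1·a_2 = (-0.4685)·0 + 0.6247·4 + 0.6247·1 = 3.1235.
u_2 = a_2 − 3.1235·e_1 = (1.4634, 2.0488, -0.9512).
‖u_2‖ = 2.6914, so e_2 = (0.5437, 0.7612, -0.3534).
e_1·a_3 = (-0.4685)·2 + 0.6247·(-3) + 0.6247·(-2) = -4.0605; e_2·a_3 = 0.5437·2 + 0.7612·(-3) + (-0.3534)·(-2) = -0.4894.
u_3 = a_3 + 4.0605·e_1 + 0.4894·e_2 = (0.3636, -0.0909, 0.3636).
r_{33} = ‖u_3‖ = 0.5222.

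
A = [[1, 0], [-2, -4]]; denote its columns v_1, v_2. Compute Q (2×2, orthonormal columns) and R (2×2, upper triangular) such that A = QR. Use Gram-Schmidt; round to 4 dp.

Q = [[0.4472, -0.8944], [-0.8944, -0.4472]], R = [[2.2361, 3.5777], [0.0000, 1.7889]]

v_1 = (1, -2); ‖v_1‖ = 2.2361, so e_1 = (0.4472, -0.8944).
e_1·v_2 = 0.4472·0 + (-0.8944)·(-4) = 3.5777.
u_2 = v_2 − 3.5777·e_1 = (-1.6000, -0.8000).
‖u_2‖ = 1.7889, so e_2 = (-0.8944, -0.4472).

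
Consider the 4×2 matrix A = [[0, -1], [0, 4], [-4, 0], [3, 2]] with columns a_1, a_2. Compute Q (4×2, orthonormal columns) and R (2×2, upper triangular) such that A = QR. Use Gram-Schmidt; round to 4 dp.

Q = [[0.0000, -0.2261], [0.0000, 0.9044], [-0.8000, 0.2171], [0.6000, 0.2894]], R = [[5.0000, 1.2000], [0.0000, 4.4227]]

q_1 = a_1/‖a_1‖ = (0, 0, -4, 3)/5.0000 = (0.0000, 0.0000, -0.8000, 0.6000).
r_{12} = q_1·a_2 = 1.2000.
u_2 = a_2 − 1.2000·q_1 = (-1.0000, 4.0000, 0.9600, 1.2800).
‖u_2‖ = 4.4227, so q_2 = (-0.2261, 0.9044, 0.2171, 0.2894).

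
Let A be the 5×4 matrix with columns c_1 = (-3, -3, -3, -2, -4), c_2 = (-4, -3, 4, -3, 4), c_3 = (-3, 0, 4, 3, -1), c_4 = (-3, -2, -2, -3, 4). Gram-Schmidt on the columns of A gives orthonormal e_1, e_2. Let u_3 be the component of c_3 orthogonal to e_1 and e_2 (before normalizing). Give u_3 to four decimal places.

c_1 = (-3, -3, -3, -2, -4); ‖c_1‖ = 6.8557, so e_1 = (-0.4376, -0.4376, -0.4376, -0.2917, -0.5835).
e_1·c_2 = (-0.4376)·(-4) + (-0.4376)·(-3) + (-0.4376)·4 + (-0.2917)·(-3) + (-0.5835)·4 = -0.1459.
u_2 = c_2 + 0.1459·e_1 = (-4.0638, -3.0638, 3.9362, -3.0426, 3.9149).
‖u_2‖ = 8.1227, so e_2 = (-0.5003, -0.3772, 0.4846, -0.3746, 0.4820).
e_1·c_3 = (-0.4376)·(-3) + (-0.4376)·0 + (-0.4376)·4 + (-0.2917)·3 + (-0.5835)·(-1) = -0.7293; e_2·c_3 = (-0.5003)·(-3) + (-0.3772)·0 + 0.4846·4 + (-0.3746)·3 + 0.4820·(-1) = 1.8336.
u_3 = c_3 + 0.7293·e_1 − 1.8336·e_2 = (-2.4018, 0.3725, 2.7923, 3.4740, -2.3093).

u_3 = (-2.4018, 0.3725, 2.7923, 3.4740, -2.3093)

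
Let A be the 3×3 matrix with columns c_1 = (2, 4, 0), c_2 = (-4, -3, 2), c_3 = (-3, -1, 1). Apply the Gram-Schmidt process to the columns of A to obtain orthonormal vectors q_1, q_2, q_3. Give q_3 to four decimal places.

q_1 = c_1/‖c_1‖ = (2, 4, 0)/4.4721 = (0.4472, 0.8944, 0.0000).
r_{12} = q_1·c_2 = -4.4721.
u_2 = c_2 + 4.4721·q_1 = (-2.0000, 1.0000, 2.0000).
‖u_2‖ = 3.0000, so q_2 = (-0.6667, 0.3333, 0.6667).
r_{13} = q_1·c_3 = -2.2361; r_{23} = q_2·c_3 = 2.3333.
u_3 = c_3 + 2.2361·q_1 − 2.3333·q_2 = (-0.4444, 0.2222, -0.5556).
‖u_3‖ = 0.7454, so q_3 = (-0.5963, 0.2981, -0.7454).

q_3 = (-0.5963, 0.2981, -0.7454)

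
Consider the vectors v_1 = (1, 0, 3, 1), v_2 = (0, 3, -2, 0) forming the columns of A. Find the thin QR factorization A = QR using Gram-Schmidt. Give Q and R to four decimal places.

Q = [[0.3015, 0.1749], [0.0000, 0.9619], [0.9045, -0.1166], [0.3015, 0.1749]], R = [[3.3166, -1.8091], [0.0000, 3.1189]]

v_1 = (1, 0, 3, 1); ‖v_1‖ = 3.3166, so q_1 = (0.3015, 0.0000, 0.9045, 0.3015).
q_1·v_2 = 0.3015·0 + 0.0000·3 + 0.9045·(-2) + 0.3015·0 = -1.8091.
u_2 = v_2 + 1.8091·q_1 = (0.5455, 3.0000, -0.3636, 0.5455).
‖u_2‖ = 3.1189, so q_2 = (0.1749, 0.9619, -0.1166, 0.1749).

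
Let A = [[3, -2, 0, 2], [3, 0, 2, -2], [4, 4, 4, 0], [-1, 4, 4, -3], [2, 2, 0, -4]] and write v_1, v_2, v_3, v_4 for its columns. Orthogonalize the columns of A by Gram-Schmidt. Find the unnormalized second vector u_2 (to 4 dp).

u_2 = (-2.7692, -0.7692, 2.9744, 4.2564, 1.4872)

e_1 = v_1/‖v_1‖ = (3, 3, 4, -1, 2)/6.2450 = (0.4804, 0.4804, 0.6405, -0.1601, 0.3203).
r_{12} = e_1·v_2 = 1.6013.
u_2 = v_2 − 1.6013·e_1 = (-2.7692, -0.7692, 2.9744, 4.2564, 1.4872).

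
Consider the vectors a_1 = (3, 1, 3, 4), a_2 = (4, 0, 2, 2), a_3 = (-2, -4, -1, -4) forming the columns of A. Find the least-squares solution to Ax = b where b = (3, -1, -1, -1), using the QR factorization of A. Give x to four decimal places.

x = (-1.3460, 1.6706, -0.1611)

q_1 = a_1/‖a_1‖ = (3, 1, 3, 4)/5.9161 = (0.5071, 0.1690, 0.5071, 0.6761).
r_{12} = q_1·a_2 = 4.3948.
u_2 = a_2 − 4.3948·q_1 = (1.7714, -0.7429, -0.2286, -0.9714).
‖u_2‖ = 2.1647, so q_2 = (0.8183, -0.3432, -0.1056, -0.4488).
r_{13} = q_1·a_3 = -4.9019; r_{23} = q_2·a_3 = 1.6367.
u_3 = a_3 + 4.9019·q_1 − 1.6367·q_2 = (-0.8537, -2.6098, 1.6585, 0.0488).
‖u_3‖ = 3.2082, so q_3 = (-0.2661, -0.8135, 0.5170, 0.0152).
Qᵀb = (0.1690, 3.3526, -0.5170).
Back-substitute: x_3 = -0.5170/3.2082 = -0.1611.
x_2 = (3.3526 − 1.6367·(-0.1611))/2.1647 = 1.6706.
x_1 = (0.1690 − 4.3948·1.6706 + 4.9019·(-0.1611))/5.9161 = -1.3460.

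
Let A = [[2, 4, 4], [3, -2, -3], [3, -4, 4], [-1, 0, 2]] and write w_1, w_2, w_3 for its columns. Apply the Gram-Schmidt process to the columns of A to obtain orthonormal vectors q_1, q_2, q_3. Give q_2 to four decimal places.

w_1 = (2, 3, 3, -1); ‖w_1‖ = 4.7958, so q_1 = (0.4170, 0.6255, 0.6255, -0.2085).
q_1·w_2 = 0.4170·4 + 0.6255·(-2) + 0.6255·(-4) + (-0.2085)·0 = -2.0851.
u_2 = w_2 + 2.0851·q_1 = (4.8696, -0.6957, -2.6957, -0.4348).
‖u_2‖ = 5.6260, so q_2 = (0.8655, -0.1236, -0.4791, -0.0773).

q_2 = (0.8655, -0.1236, -0.4791, -0.0773)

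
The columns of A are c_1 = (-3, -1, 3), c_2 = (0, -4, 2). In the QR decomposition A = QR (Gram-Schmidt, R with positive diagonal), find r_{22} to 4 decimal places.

r_{22} = 3.8389

c_1 = (-3, -1, 3); ‖c_1‖ = 4.3589, so e_1 = (-0.6882, -0.2294, 0.6882).
e_1·c_2 = (-0.6882)·0 + (-0.2294)·(-4) + 0.6882·2 = 2.2942.
u_2 = c_2 − 2.2942·e_1 = (1.5789, -3.4737, 0.4211).
r_{22} = ‖u_2‖ = 3.8389.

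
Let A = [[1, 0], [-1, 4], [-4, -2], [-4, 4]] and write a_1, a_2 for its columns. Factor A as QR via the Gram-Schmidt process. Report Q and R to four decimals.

a_1 = (1, -1, -4, -4); ‖a_1‖ = 5.8310, so q_1 = (0.1715, -0.1715, -0.6860, -0.6860).
q_1·a_2 = 0.1715·0 + (-0.1715)·4 + (-0.6860)·(-2) + (-0.6860)·4 = -2.0580.
u_2 = a_2 + 2.0580·q_1 = (0.3529, 3.6471, -3.4118, 2.5882).
‖u_2‖ = 5.6360, so q_2 = (0.0626, 0.6471, -0.6054, 0.4592).

Q = [[0.1715, 0.0626], [-0.1715, 0.6471], [-0.6860, -0.6054], [-0.6860, 0.4592]], R = [[5.8310, -2.0580], [0.0000, 5.6360]]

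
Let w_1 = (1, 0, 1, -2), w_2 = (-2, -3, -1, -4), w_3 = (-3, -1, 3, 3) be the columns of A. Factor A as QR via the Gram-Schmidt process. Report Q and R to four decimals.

Q = [[0.4082, -0.5575, -0.4502], [0.0000, -0.5902, -0.2382], [0.4082, -0.3607, 0.8384], [-0.8165, -0.4591, 0.1941]], R = [[2.4495, 2.0412, -2.4495], [0.0000, 5.0827, -0.1967], [0.0000, 0.0000, 4.6863]]

w_1 = (1, 0, 1, -2); ‖w_1‖ = 2.4495, so q_1 = (0.4082, 0.0000, 0.4082, -0.8165).
q_1·w_2 = 0.4082·(-2) + 0.0000·(-3) + 0.4082·(-1) + (-0.8165)·(-4) = 2.0412.
u_2 = w_2 − 2.0412·q_1 = (-2.8333, -3.0000, -1.8333, -2.3333).
‖u_2‖ = 5.0827, so q_2 = (-0.5575, -0.5902, -0.3607, -0.4591).
q_1·w_3 = 0.4082·(-3) + 0.0000·(-1) + 0.4082·3 + (-0.8165)·3 = -2.4495; q_2·w_3 = (-0.5575)·(-3) + (-0.5902)·(-1) + (-0.3607)·3 + (-0.4591)·3 = -0.1967.
u_3 = w_3 + 2.4495·q_1 + 0.1967·q_2 = (-2.1097, -1.1161, 3.9290, 0.9097).
‖u_3‖ = 4.6863, so q_3 = (-0.4502, -0.2382, 0.8384, 0.1941).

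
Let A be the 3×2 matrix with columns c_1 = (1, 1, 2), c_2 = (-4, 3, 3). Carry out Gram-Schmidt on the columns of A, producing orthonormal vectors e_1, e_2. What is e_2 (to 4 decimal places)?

e_2 = (-0.8849, 0.3967, 0.2441)

c_1 = (1, 1, 2); ‖c_1‖ = 2.4495, so e_1 = (0.4082, 0.4082, 0.8165).
e_1·c_2 = 0.4082·(-4) + 0.4082·3 + 0.8165·3 = 2.0412.
u_2 = c_2 − 2.0412·e_1 = (-4.8333, 2.1667, 1.3333).
‖u_2‖ = 5.4620, so e_2 = (-0.8849, 0.3967, 0.2441).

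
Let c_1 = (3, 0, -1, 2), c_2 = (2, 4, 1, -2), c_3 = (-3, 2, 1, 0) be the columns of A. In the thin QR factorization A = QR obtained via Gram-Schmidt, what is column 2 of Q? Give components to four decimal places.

q_2 = (0.3577, 0.8011, 0.2146, -0.4292)

c_1 = (3, 0, -1, 2); ‖c_1‖ = 3.7417, so q_1 = (0.8018, 0.0000, -0.2673, 0.5345).
q_1·c_2 = 0.8018·2 + 0.0000·4 + (-0.2673)·1 + 0.5345·(-2) = 0.2673.
u_2 = c_2 − 0.2673·q_1 = (1.7857, 4.0000, 1.0714, -2.1429).
‖u_2‖ = 4.9929, so q_2 = (0.3577, 0.8011, 0.2146, -0.4292).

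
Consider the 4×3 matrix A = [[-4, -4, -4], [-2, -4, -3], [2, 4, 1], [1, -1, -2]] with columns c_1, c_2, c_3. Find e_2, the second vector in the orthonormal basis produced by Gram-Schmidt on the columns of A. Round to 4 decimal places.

c_1 = (-4, -2, 2, 1); ‖c_1‖ = 5.0000, so e_1 = (-0.8000, -0.4000, 0.4000, 0.2000).
e_1·c_2 = (-0.8000)·(-4) + (-0.4000)·(-4) + 0.4000·4 + 0.2000·(-1) = 6.2000.
u_2 = c_2 − 6.2000·e_1 = (0.9600, -1.5200, 1.5200, -2.2400).
‖u_2‖ = 3.2496, so e_2 = (0.2954, -0.4677, 0.4677, -0.6893).

e_2 = (0.2954, -0.4677, 0.4677, -0.6893)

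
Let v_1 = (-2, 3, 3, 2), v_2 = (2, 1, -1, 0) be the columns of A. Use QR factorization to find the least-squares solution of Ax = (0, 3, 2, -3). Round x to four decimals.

v_1 = (-2, 3, 3, 2); ‖v_1‖ = 5.0990, so e_1 = (-0.3922, 0.5883, 0.5883, 0.3922).
e_1·v_2 = (-0.3922)·2 + 0.5883·1 + 0.5883·(-1) + 0.3922·0 = -0.7845.
u_2 = v_2 + 0.7845·e_1 = (1.6923, 1.4615, -0.5385, 0.3077).
‖u_2‖ = 2.3205, so e_2 = (0.7293, 0.6298, -0.2320, 0.1326).
Qᵀb = (1.7650, 1.0276).
Back-substitute: x_2 = 1.0276/2.3205 = 0.4429.
x_1 = (1.7650 + 0.7845·0.4429)/5.0990 = 0.4143.

x = (0.4143, 0.4429)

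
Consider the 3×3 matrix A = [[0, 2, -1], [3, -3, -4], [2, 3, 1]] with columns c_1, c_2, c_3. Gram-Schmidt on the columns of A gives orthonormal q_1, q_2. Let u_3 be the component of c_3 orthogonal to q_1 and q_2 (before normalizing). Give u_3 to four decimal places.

u_3 = (-2.0036, -0.5343, 0.8014)

c_1 = (0, 3, 2); ‖c_1‖ = 3.6056, so q_1 = (0.0000, 0.8321, 0.5547).
q_1·c_2 = 0.0000·2 + 0.8321·(-3) + 0.5547·3 = -0.8321.
u_2 = c_2 + 0.8321·q_1 = (2.0000, -2.3077, 3.4615).
‖u_2‖ = 4.6160, so q_2 = (0.4333, -0.4999, 0.7499).
q_1·c_3 = 0.0000·(-1) + 0.8321·(-4) + 0.5547·1 = -2.7735; q_2·c_3 = 0.4333·(-1) + (-0.4999)·(-4) + 0.7499·1 = 2.3163.
u_3 = c_3 + 2.7735·q_1 − 2.3163·q_2 = (-2.0036, -0.5343, 0.8014).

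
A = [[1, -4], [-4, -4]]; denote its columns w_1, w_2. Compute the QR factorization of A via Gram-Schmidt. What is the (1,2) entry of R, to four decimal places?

r_{12} = 2.9104

w_1 = (1, -4); ‖w_1‖ = 4.1231, so e_1 = (0.2425, -0.9701).
r_{12} = e_1·w_2 = 2.9104.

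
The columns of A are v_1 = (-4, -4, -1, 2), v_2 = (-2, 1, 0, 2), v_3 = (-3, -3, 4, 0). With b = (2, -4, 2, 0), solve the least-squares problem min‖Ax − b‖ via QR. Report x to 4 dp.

x = (0.2096, -1.2069, 0.3949)

v_1 = (-4, -4, -1, 2); ‖v_1‖ = 6.0828, so e_1 = (-0.6576, -0.6576, -0.1644, 0.3288).
e_1·v_2 = (-0.6576)·(-2) + (-0.6576)·1 + (-0.1644)·0 + 0.3288·2 = 1.3152.
u_2 = v_2 − 1.3152·e_1 = (-1.1351, 1.8649, 0.2162, 1.5676).
‖u_2‖ = 2.6963, so e_2 = (-0.4210, 0.6916, 0.0802, 0.5814).
e_1·v_3 = (-0.6576)·(-3) + (-0.6576)·(-3) + (-0.1644)·4 + 0.3288·0 = 3.2880; e_2·v_3 = (-0.4210)·(-3) + 0.6916·(-3) + 0.0802·4 + 0.5814·0 = -0.4912.
u_3 = v_3 − 3.2880·e_1 + 0.4912·e_2 = (-1.0446, -0.4981, 4.5799, -0.7955).
‖u_3‖ = 4.7904, so e_3 = (-0.2181, -0.1040, 0.9561, -0.1661).
Qᵀb = (0.9864, -3.4481, 1.8919).
Back-substitute: x_3 = 1.8919/4.7904 = 0.3949.
x_2 = (-3.4481 + 0.4912·0.3949)/2.6963 = -1.2069.
x_1 = (0.9864 − 1.3152·(-1.2069) − 3.2880·0.3949)/6.0828 = 0.2096.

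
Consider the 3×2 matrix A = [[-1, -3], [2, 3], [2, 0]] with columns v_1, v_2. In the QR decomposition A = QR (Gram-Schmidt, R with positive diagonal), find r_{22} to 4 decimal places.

e_1 = v_1/‖v_1‖ = (-1, 2, 2)/3.0000 = (-0.3333, 0.6667, 0.6667).
r_{12} = e_1·v_2 = 3.0000.
u_2 = v_2 − 3.0000·e_1 = (-2.0000, 1.0000, -2.0000).
r_{22} = ‖u_2‖ = 3.0000.

r_{22} = 3.0000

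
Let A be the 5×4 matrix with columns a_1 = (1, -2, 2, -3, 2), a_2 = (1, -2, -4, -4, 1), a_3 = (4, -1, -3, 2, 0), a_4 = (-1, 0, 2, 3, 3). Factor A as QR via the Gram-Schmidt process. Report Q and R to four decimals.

q_1 = a_1/‖a_1‖ = (1, -2, 2, -3, 2)/4.6904 = (0.2132, -0.4264, 0.4264, -0.6396, 0.4264).
r_{12} = q_1·a_2 = 2.3452.
u_2 = a_2 − 2.3452·q_1 = (0.5000, -1.0000, -5.0000, -2.5000, 0.0000).
‖u_2‖ = 5.7009, so q_2 = (0.0877, -0.1754, -0.8771, -0.4385, 0.0000).
r_{13} = q_1·a_3 = -1.2792; r_{23} = q_2·a_3 = 2.2804.
u_3 = a_3 + 1.2792·q_1 − 2.2804·q_2 = (4.0727, -1.1455, -0.4545, 2.1818, 0.5455).
‖u_3‖ = 4.8129, so q_3 = (0.8462, -0.2380, -0.0944, 0.4533, 0.1133).
r_{14} = q_1·a_4 = 0.0000; r_{24} = q_2·a_4 = -3.1574; r_{34} = q_3·a_4 = 0.6649.
u_4 = a_4 + 0.0000·q_1 + 3.1574·q_2 − 0.6649·q_3 = (-1.2857, -0.3956, -0.7064, 1.3140, 2.9246).
‖u_4‖ = 3.5481, so q_4 = (-0.3624, -0.1115, -0.1991, 0.3703, 0.8243).

Q = [[0.2132, 0.0877, 0.8462, -0.3624], [-0.4264, -0.1754, -0.2380, -0.1115], [0.4264, -0.8771, -0.0944, -0.1991], [-0.6396, -0.4385, 0.4533, 0.3703], [0.4264, 0.0000, 0.1133, 0.8243]], R = [[4.6904, 2.3452, -1.2792, 0.0000], [0.0000, 5.7009, 2.2804, -3.1574], [0.0000, 0.0000, 4.8129, 0.6649], [0.0000, 0.0000, 0.0000, 3.5481]]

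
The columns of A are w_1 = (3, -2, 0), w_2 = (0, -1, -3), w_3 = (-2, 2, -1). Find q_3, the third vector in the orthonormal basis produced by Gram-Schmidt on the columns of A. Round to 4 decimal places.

q_3 = (0.5345, 0.8018, -0.2673)

w_1 = (3, -2, 0); ‖w_1‖ = 3.6056, so q_1 = (0.8321, -0.5547, 0.0000).
q_1·w_2 = 0.8321·0 + (-0.5547)·(-1) + 0.0000·(-3) = 0.5547.
u_2 = w_2 − 0.5547·q_1 = (-0.4615, -0.6923, -3.0000).
‖u_2‖ = 3.1132, so q_2 = (-0.1482, -0.2224, -0.9636).
q_1·w_3 = 0.8321·(-2) + (-0.5547)·2 + 0.0000·(-1) = -2.7735; q_2·w_3 = (-0.1482)·(-2) + (-0.2224)·2 + (-0.9636)·(-1) = 0.8154.
u_3 = w_3 + 2.7735·q_1 − 0.8154·q_2 = (0.4286, 0.6429, -0.2143).
‖u_3‖ = 0.8018, so q_3 = (0.5345, 0.8018, -0.2673).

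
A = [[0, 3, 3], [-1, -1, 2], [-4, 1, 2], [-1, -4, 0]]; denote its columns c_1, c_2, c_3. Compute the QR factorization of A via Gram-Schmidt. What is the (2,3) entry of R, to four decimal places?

c_1 = (0, -1, -4, -1); ‖c_1‖ = 4.2426, so q_1 = (0.0000, -0.2357, -0.9428, -0.2357).
q_1·c_2 = 0.0000·3 + (-0.2357)·(-1) + (-0.9428)·1 + (-0.2357)·(-4) = 0.2357.
u_2 = c_2 − 0.2357·q_1 = (3.0000, -0.9444, 1.2222, -3.9444).
‖u_2‖ = 5.1908, so q_2 = (0.5779, -0.1819, 0.2355, -0.7599).
r_{23} = q_2·c_3 = 1.8409.

r_{23} = 1.8409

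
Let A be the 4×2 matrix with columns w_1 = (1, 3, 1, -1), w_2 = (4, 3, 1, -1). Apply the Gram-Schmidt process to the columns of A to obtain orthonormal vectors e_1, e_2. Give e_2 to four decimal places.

w_1 = (1, 3, 1, -1); ‖w_1‖ = 3.4641, so e_1 = (0.2887, 0.8660, 0.2887, -0.2887).
e_1·w_2 = 0.2887·4 + 0.8660·3 + 0.2887·1 + (-0.2887)·(-1) = 4.3301.
u_2 = w_2 − 4.3301·e_1 = (2.7500, -0.7500, -0.2500, 0.2500).
‖u_2‖ = 2.8723, so e_2 = (0.9574, -0.2611, -0.0870, 0.0870).

e_2 = (0.9574, -0.2611, -0.0870, 0.0870)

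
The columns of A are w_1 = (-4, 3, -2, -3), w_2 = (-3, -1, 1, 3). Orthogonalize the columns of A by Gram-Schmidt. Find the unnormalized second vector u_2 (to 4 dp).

e_1 = w_1/‖w_1‖ = (-4, 3, -2, -3)/6.1644 = (-0.6489, 0.4867, -0.3244, -0.4867).
r_{12} = e_1·w_2 = -0.3244.
u_2 = w_2 + 0.3244·e_1 = (-3.2105, -0.8421, 0.8947, 2.8421).

u_2 = (-3.2105, -0.8421, 0.8947, 2.8421)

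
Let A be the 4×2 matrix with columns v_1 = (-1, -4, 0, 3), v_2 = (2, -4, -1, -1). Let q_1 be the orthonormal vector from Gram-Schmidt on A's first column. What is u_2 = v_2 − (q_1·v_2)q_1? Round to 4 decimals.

u_2 = (2.4231, -2.3077, -1.0000, -2.2692)

v_1 = (-1, -4, 0, 3); ‖v_1‖ = 5.0990, so q_1 = (-0.1961, -0.7845, 0.0000, 0.5883).
q_1·v_2 = (-0.1961)·2 + (-0.7845)·(-4) + 0.0000·(-1) + 0.5883·(-1) = 2.1573.
u_2 = v_2 − 2.1573·q_1 = (2.4231, -2.3077, -1.0000, -2.2692).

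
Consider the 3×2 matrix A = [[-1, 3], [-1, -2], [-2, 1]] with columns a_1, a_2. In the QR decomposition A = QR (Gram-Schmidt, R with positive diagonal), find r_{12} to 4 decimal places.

r_{12} = -1.2247

e_1 = a_1/‖a_1‖ = (-1, -1, -2)/2.4495 = (-0.4082, -0.4082, -0.8165).
r_{12} = e_1·a_2 = -1.2247.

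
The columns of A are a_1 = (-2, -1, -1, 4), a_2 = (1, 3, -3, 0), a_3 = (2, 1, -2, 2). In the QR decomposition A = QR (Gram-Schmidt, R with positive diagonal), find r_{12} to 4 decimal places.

e_1 = a_1/‖a_1‖ = (-2, -1, -1, 4)/4.6904 = (-0.4264, -0.2132, -0.2132, 0.8528).
r_{12} = e_1·a_2 = -0.4264.

r_{12} = -0.4264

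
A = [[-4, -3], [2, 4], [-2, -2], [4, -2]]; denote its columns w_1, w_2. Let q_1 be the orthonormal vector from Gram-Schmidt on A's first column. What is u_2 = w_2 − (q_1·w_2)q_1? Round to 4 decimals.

q_1 = w_1/‖w_1‖ = (-4, 2, -2, 4)/6.3246 = (-0.6325, 0.3162, -0.3162, 0.6325).
r_{12} = q_1·w_2 = 2.5298.
u_2 = w_2 − 2.5298·q_1 = (-1.4000, 3.2000, -1.2000, -3.6000).

u_2 = (-1.4000, 3.2000, -1.2000, -3.6000)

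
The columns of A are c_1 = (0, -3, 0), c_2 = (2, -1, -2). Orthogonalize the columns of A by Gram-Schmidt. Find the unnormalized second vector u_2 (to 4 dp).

u_2 = (2.0000, 0.0000, -2.0000)

c_1 = (0, -3, 0); ‖c_1‖ = 3.0000, so e_1 = (0.0000, -1.0000, 0.0000).
e_1·c_2 = 0.0000·2 + (-1.0000)·(-1) + 0.0000·(-2) = 1.0000.
u_2 = c_2 − 1.0000·e_1 = (2.0000, 0.0000, -2.0000).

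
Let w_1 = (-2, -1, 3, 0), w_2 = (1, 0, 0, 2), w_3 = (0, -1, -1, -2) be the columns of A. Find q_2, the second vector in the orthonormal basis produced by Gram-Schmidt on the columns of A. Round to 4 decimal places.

w_1 = (-2, -1, 3, 0); ‖w_1‖ = 3.7417, so q_1 = (-0.5345, -0.2673, 0.8018, 0.0000).
q_1·w_2 = (-0.5345)·1 + (-0.2673)·0 + 0.8018·0 + 0.0000·2 = -0.5345.
u_2 = w_2 + 0.5345·q_1 = (0.7143, -0.1429, 0.4286, 2.0000).
‖u_2‖ = 2.1712, so q_2 = (0.3290, -0.0658, 0.1974, 0.9211).

q_2 = (0.3290, -0.0658, 0.1974, 0.9211)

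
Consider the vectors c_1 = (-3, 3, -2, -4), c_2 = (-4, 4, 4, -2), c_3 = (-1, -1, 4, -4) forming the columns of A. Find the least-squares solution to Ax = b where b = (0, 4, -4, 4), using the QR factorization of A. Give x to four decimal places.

e_1 = c_1/‖c_1‖ = (-3, 3, -2, -4)/6.1644 = (-0.4867, 0.4867, -0.3244, -0.6489).
r_{12} = e_1·c_2 = 3.8933.
u_2 = c_2 − 3.8933·e_1 = (-2.1053, 2.1053, 5.2632, 0.5263).
‖u_2‖ = 6.0698, so e_2 = (-0.3468, 0.3468, 0.8671, 0.0867).
r_{13} = e_1·c_3 = 1.2978; r_{23} = e_2·c_3 = 3.1216.
u_3 = c_3 − 1.2978·e_1 − 3.1216·e_2 = (0.7143, -2.7143, 1.7143, -3.4286).
‖u_3‖ = 4.7509, so e_3 = (0.1503, -0.5713, 0.3608, -0.7217).
Qᵀb = (0.6489, -1.7342, -6.6152).
Back-substitute: x_3 = -6.6152/4.7509 = -1.3924.
x_2 = (-1.7342 − 3.1216·(-1.3924))/6.0698 = 0.4304.
x_1 = (0.6489 − 3.8933·0.4304 − 1.2978·(-1.3924))/6.1644 = 0.1266.

x = (0.1266, 0.4304, -1.3924)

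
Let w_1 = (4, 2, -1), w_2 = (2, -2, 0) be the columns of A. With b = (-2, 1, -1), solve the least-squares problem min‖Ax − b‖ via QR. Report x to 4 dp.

q_1 = w_1/‖w_1‖ = (4, 2, -1)/4.5826 = (0.8729, 0.4364, -0.2182).
r_{12} = q_1·w_2 = 0.8729.
u_2 = w_2 − 0.8729·q_1 = (1.2381, -2.3810, 0.1905).
‖u_2‖ = 2.6904, so q_2 = (0.4602, -0.8850, 0.0708).
Qᵀb = (-1.0911, -1.8762).
Back-substitute: x_2 = -1.8762/2.6904 = -0.6974.
x_1 = (-1.0911 − 0.8729·(-0.6974))/4.5826 = -0.1053.

x = (-0.1053, -0.6974)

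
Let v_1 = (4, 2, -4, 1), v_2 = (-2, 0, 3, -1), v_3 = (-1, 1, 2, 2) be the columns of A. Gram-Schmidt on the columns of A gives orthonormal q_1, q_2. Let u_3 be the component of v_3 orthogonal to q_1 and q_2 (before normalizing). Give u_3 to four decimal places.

u_3 = (-0.3247, 0.6364, 0.6234, 2.5195)

v_1 = (4, 2, -4, 1); ‖v_1‖ = 6.0828, so q_1 = (0.6576, 0.3288, -0.6576, 0.1644).
q_1·v_2 = 0.6576·(-2) + 0.3288·0 + (-0.6576)·3 + 0.1644·(-1) = -3.4524.
u_2 = v_2 + 3.4524·q_1 = (0.2703, 1.1351, 0.7297, -0.4324).
‖u_2‖ = 1.4426, so q_2 = (0.1874, 0.7869, 0.5058, -0.2998).
q_1·v_3 = 0.6576·(-1) + 0.3288·1 + (-0.6576)·2 + 0.1644·2 = -1.3152; q_2·v_3 = 0.1874·(-1) + 0.7869·1 + 0.5058·2 + (-0.2998)·2 = 1.0117.
u_3 = v_3 + 1.3152·q_1 − 1.0117·q_2 = (-0.3247, 0.6364, 0.6234, 2.5195).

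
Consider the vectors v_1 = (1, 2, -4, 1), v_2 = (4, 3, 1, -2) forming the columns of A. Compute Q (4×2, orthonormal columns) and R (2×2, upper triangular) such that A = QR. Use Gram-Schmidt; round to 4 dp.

Q = [[0.2132, 0.7057], [0.4264, 0.4873], [-0.8528, 0.3192], [0.2132, -0.4033]], R = [[4.6904, 0.8528], [0.0000, 5.4104]]

v_1 = (1, 2, -4, 1); ‖v_1‖ = 4.6904, so q_1 = (0.2132, 0.4264, -0.8528, 0.2132).
q_1·v_2 = 0.2132·4 + 0.4264·3 + (-0.8528)·1 + 0.2132·(-2) = 0.8528.
u_2 = v_2 − 0.8528·q_1 = (3.8182, 2.6364, 1.7273, -2.1818).
‖u_2‖ = 5.4104, so q_2 = (0.7057, 0.4873, 0.3192, -0.4033).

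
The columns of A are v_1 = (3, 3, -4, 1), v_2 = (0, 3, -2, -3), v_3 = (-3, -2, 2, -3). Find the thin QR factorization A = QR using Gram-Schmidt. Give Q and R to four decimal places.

q_1 = v_1/‖v_1‖ = (3, 3, -4, 1)/5.9161 = (0.5071, 0.5071, -0.6761, 0.1690).
r_{12} = q_1·v_2 = 2.3664.
u_2 = v_2 − 2.3664·q_1 = (-1.2000, 1.8000, -0.4000, -3.4000).
‖u_2‖ = 4.0497, so q_2 = (-0.2963, 0.4445, -0.0988, -0.8396).
r_{13} = q_1·v_3 = -4.3948; r_{23} = q_2·v_3 = 2.3212.
u_3 = v_3 + 4.3948·q_1 − 2.3212·q_2 = (-0.0836, -0.8031, -0.7422, -0.3084).
‖u_3‖ = 1.1393, so q_3 = (-0.0734, -0.7050, -0.6514, -0.2707).

Q = [[0.5071, -0.2963, -0.0734], [0.5071, 0.4445, -0.7050], [-0.6761, -0.0988, -0.6514], [0.1690, -0.8396, -0.2707]], R = [[5.9161, 2.3664, -4.3948], [0.0000, 4.0497, 2.3212], [0.0000, 0.0000, 1.1393]]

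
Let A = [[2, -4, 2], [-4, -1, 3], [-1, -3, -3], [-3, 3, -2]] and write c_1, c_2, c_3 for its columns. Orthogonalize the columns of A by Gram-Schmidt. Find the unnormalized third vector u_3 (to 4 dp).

u_3 = (1.1263, 2.5684, -3.7737, -1.4158)

q_1 = c_1/‖c_1‖ = (2, -4, -1, -3)/5.4772 = (0.3651, -0.7303, -0.1826, -0.5477).
r_{12} = q_1·c_2 = -1.8257.
u_2 = c_2 + 1.8257·q_1 = (-3.3333, -2.3333, -3.3333, 2.0000).
‖u_2‖ = 5.6273, so q_2 = (-0.5923, -0.4146, -0.5923, 0.3554).
r_{13} = q_1·c_3 = 0.1826; r_{23} = q_2·c_3 = -1.3624.
u_3 = c_3 − 0.1826·q_1 + 1.3624·q_2 = (1.1263, 2.5684, -3.7737, -1.4158).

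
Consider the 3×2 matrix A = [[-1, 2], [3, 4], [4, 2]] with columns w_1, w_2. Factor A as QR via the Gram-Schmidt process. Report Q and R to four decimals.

w_1 = (-1, 3, 4); ‖w_1‖ = 5.0990, so e_1 = (-0.1961, 0.5883, 0.7845).
e_1·w_2 = (-0.1961)·2 + 0.5883·4 + 0.7845·2 = 3.5301.
u_2 = w_2 − 3.5301·e_1 = (2.6923, 1.9231, -0.7692).
‖u_2‖ = 3.3968, so e_2 = (0.7926, 0.5661, -0.2265).

Q = [[-0.1961, 0.7926], [0.5883, 0.5661], [0.7845, -0.2265]], R = [[5.0990, 3.5301], [0.0000, 3.3968]]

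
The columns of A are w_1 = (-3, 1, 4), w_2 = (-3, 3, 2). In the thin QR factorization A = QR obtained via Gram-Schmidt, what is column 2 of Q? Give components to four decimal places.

e_2 = (-0.2692, 0.8673, -0.4187)

w_1 = (-3, 1, 4); ‖w_1‖ = 5.0990, so e_1 = (-0.5883, 0.1961, 0.7845).
e_1·w_2 = (-0.5883)·(-3) + 0.1961·3 + 0.7845·2 = 3.9223.
u_2 = w_2 − 3.9223·e_1 = (-0.6923, 2.2308, -1.0769).
‖u_2‖ = 2.5720, so e_2 = (-0.2692, 0.8673, -0.4187).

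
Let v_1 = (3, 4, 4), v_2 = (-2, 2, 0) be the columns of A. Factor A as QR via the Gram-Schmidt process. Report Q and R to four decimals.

Q = [[0.4685, -0.7635], [0.6247, 0.6420], [0.6247, -0.0694]], R = [[6.4031, 0.3123], [0.0000, 2.8111]]

v_1 = (3, 4, 4); ‖v_1‖ = 6.4031, so e_1 = (0.4685, 0.6247, 0.6247).
e_1·v_2 = 0.4685·(-2) + 0.6247·2 + 0.6247·0 = 0.3123.
u_2 = v_2 − 0.3123·e_1 = (-2.1463, 1.8049, -0.1951).
‖u_2‖ = 2.8111, so e_2 = (-0.7635, 0.6420, -0.0694).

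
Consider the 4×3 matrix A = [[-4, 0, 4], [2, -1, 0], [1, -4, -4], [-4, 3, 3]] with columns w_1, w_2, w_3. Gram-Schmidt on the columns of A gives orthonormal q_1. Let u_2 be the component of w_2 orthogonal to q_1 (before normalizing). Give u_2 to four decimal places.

q_1 = w_1/‖w_1‖ = (-4, 2, 1, -4)/6.0828 = (-0.6576, 0.3288, 0.1644, -0.6576).
r_{12} = q_1·w_2 = -2.9592.
u_2 = w_2 + 2.9592·q_1 = (-1.9459, -0.0270, -3.5135, 1.0541).

u_2 = (-1.9459, -0.0270, -3.5135, 1.0541)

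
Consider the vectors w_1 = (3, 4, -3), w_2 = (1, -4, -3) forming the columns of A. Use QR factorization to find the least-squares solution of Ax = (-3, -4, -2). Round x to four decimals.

e_1 = w_1/‖w_1‖ = (3, 4, -3)/5.8310 = (0.5145, 0.6860, -0.5145).
r_{12} = e_1·w_2 = -0.6860.
u_2 = w_2 + 0.6860·e_1 = (1.3529, -3.5294, -3.3529).
‖u_2‖ = 5.0527, so e_2 = (0.2678, -0.6985, -0.6636).
Qᵀb = (-3.2585, 3.3180).
Back-substitute: x_2 = 3.3180/5.0527 = 0.6567.
x_1 = (-3.2585 + 0.6860·0.6567)/5.8310 = -0.4816.

x = (-0.4816, 0.6567)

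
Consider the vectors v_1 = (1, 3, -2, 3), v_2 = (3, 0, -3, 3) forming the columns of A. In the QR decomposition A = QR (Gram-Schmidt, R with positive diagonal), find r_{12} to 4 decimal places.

v_1 = (1, 3, -2, 3); ‖v_1‖ = 4.7958, so q_1 = (0.2085, 0.6255, -0.4170, 0.6255).
r_{12} = q_1·v_2 = 3.7533.

r_{12} = 3.7533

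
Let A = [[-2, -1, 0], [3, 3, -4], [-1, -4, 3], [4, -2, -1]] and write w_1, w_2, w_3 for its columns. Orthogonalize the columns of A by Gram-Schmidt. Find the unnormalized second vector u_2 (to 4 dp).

w_1 = (-2, 3, -1, 4); ‖w_1‖ = 5.4772, so e_1 = (-0.3651, 0.5477, -0.1826, 0.7303).
e_1·w_2 = (-0.3651)·(-1) + 0.5477·3 + (-0.1826)·(-4) + 0.7303·(-2) = 1.2780.
u_2 = w_2 − 1.2780·e_1 = (-0.5333, 2.3000, -3.7667, -2.9333).

u_2 = (-0.5333, 2.3000, -3.7667, -2.9333)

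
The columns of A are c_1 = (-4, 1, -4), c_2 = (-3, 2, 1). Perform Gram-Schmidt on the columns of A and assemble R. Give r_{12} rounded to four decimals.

r_{12} = 1.7408

e_1 = c_1/‖c_1‖ = (-4, 1, -4)/5.7446 = (-0.6963, 0.1741, -0.6963).
r_{12} = e_1·c_2 = 1.7408.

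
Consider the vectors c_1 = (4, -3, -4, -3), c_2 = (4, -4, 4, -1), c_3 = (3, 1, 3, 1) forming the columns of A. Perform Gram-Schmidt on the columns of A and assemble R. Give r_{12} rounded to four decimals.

r_{12} = 2.1213

e_1 = c_1/‖c_1‖ = (4, -3, -4, -3)/7.0711 = (0.5657, -0.4243, -0.5657, -0.4243).
r_{12} = e_1·c_2 = 2.1213.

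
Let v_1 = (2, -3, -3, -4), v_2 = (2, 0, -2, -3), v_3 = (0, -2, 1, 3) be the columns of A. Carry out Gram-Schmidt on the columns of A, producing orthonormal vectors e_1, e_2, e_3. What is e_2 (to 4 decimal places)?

e_2 = (0.4079, 0.8412, -0.1275, -0.3314)

v_1 = (2, -3, -3, -4); ‖v_1‖ = 6.1644, so e_1 = (0.3244, -0.4867, -0.4867, -0.6489).
e_1·v_2 = 0.3244·2 + (-0.4867)·0 + (-0.4867)·(-2) + (-0.6489)·(-3) = 3.5689.
u_2 = v_2 − 3.5689·e_1 = (0.8421, 1.7368, -0.2632, -0.6842).
‖u_2‖ = 2.0647, so e_2 = (0.4079, 0.8412, -0.1275, -0.3314).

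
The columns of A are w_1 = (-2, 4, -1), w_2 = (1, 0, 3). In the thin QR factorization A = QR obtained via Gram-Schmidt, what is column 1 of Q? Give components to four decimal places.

q_1 = (-0.4364, 0.8729, -0.2182)

w_1 = (-2, 4, -1); ‖w_1‖ = 4.5826, so q_1 = (-0.4364, 0.8729, -0.2182).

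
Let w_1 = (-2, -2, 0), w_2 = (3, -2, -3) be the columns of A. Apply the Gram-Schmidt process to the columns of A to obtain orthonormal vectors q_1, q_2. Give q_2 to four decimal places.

q_2 = (0.5392, -0.5392, -0.6470)

w_1 = (-2, -2, 0); ‖w_1‖ = 2.8284, so q_1 = (-0.7071, -0.7071, 0.0000).
q_1·w_2 = (-0.7071)·3 + (-0.7071)·(-2) + 0.0000·(-3) = -0.7071.
u_2 = w_2 + 0.7071·q_1 = (2.5000, -2.5000, -3.0000).
‖u_2‖ = 4.6368, so q_2 = (0.5392, -0.5392, -0.6470).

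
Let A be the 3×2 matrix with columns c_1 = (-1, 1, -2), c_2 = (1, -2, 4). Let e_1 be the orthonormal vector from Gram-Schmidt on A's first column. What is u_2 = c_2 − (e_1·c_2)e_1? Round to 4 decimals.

u_2 = (-0.8333, -0.1667, 0.3333)

e_1 = c_1/‖c_1‖ = (-1, 1, -2)/2.4495 = (-0.4082, 0.4082, -0.8165).
r_{12} = e_1·c_2 = -4.4907.
u_2 = c_2 + 4.4907·e_1 = (-0.8333, -0.1667, 0.3333).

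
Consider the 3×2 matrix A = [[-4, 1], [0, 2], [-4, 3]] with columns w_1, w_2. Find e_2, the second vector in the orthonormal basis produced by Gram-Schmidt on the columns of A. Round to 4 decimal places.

e_2 = (-0.4082, 0.8165, 0.4082)

w_1 = (-4, 0, -4); ‖w_1‖ = 5.6569, so e_1 = (-0.7071, 0.0000, -0.7071).
e_1·w_2 = (-0.7071)·1 + 0.0000·2 + (-0.7071)·3 = -2.8284.
u_2 = w_2 + 2.8284·e_1 = (-1.0000, 2.0000, 1.0000).
‖u_2‖ = 2.4495, so e_2 = (-0.4082, 0.8165, 0.4082).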